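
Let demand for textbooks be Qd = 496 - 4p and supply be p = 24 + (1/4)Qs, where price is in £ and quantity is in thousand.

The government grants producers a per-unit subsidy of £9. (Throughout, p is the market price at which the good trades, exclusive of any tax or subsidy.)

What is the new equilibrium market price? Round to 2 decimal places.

Initially, 496 - 4p = 4p - 96, so 592 = 8p and p = 74, Q = 200.
Since sellers receive the price plus the subsidy, the effective supply curve becomes Qs = 4p - 60.
Clearing the new market: 496 - 4p = 4p - 60, so p = 69.5 and Q = 218.

69.50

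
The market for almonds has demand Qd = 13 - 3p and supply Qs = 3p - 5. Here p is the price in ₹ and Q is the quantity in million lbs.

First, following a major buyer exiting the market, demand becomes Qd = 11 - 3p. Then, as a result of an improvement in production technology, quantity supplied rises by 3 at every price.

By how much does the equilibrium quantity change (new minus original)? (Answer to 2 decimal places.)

Initially, 13 - 3p = 3p - 5, so 18 = 6p and p = 3, Q = 4.
The shock moves the curves to Qd = 11 - 3p and Qs = 3p - 2.
Equate the new curves: 11 - 3p = 3p - 2, giving 13 = 6p, p = 13/6 ≈ 2.1667, Q = 4.5.
ΔQ = 4.5 − 4 = +0.50.

+0.50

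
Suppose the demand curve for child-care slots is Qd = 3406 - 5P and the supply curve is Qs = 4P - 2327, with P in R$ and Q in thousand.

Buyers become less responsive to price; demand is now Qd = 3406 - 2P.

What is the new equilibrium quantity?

Initially, 3406 - 5P = 4P - 2327, so 5733 = 9P and P = 637, Q = 221.
After the shift, demand is Qd = 3406 - 2P and supply is Qs = 4P - 2327.
Equate the new curves: 3406 - 2P = 4P - 2327, giving 5733 = 6P, P = 955.5, Q = 1495.

1495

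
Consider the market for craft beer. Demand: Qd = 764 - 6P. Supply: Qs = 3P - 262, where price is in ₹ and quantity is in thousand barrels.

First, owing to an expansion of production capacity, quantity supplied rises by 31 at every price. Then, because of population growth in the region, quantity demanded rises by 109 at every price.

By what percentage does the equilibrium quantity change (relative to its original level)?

Original equilibrium: 764 - 6P = 3P - 262 gives 1026 = 9P, so P = 114 and Q = 80.
After the shift, demand is Qd = 873 - 6P and supply is Qs = 3P - 231.
Setting them equal: 873 - 6P = 3P - 231 → 1104 = 9P, so P = 368/3 ≈ 122.6667 and Q = 137.
%ΔQ = (137 − 80) / 80 × 100 = +71.25%.

+71.25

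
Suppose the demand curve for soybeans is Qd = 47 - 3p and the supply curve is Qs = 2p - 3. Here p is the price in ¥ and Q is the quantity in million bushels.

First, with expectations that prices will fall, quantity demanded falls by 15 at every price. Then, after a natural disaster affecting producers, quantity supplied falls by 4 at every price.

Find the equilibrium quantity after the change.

Original equilibrium: 47 - 3p = 2p - 3 gives 50 = 5p, so p = 10 and Q = 17.
The new curves are Qd = 32 - 3p (demand) and Qs = 2p - 7 (supply).
New equilibrium: 32 - 3p = 2p - 7 ⇒ 39 = 5p ⇒ p = 7.8, Q = 8.6.

8.6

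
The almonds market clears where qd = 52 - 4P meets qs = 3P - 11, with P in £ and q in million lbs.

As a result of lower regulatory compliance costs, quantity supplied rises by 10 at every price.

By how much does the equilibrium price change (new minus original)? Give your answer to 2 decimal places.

-1.43

Before the shock: 52 - 4P = 3P - 11 ⇒ 63 = 7P ⇒ P = 9, q = 16.
With the change applied: demand qd = 52 - 4P, supply qs = 3P - 1.
Setting them equal: 52 - 4P = 3P - 1 → 53 = 7P, so P = 53/7 ≈ 7.5714 and q = 152/7 ≈ 21.7143.
ΔP = 7.5714 − 9 = -1.43.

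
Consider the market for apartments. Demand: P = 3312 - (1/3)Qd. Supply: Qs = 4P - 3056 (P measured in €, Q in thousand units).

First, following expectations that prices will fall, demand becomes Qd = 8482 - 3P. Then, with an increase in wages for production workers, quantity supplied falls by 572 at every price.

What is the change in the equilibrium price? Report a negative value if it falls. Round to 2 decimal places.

Original equilibrium: 9936 - 3P = 4P - 3056 gives 12992 = 7P, so P = 1856 and Q = 4368.
With the change applied: demand Qd = 8482 - 3P, supply Qs = 4P - 3628.
Equate the new curves: 8482 - 3P = 4P - 3628, giving 12110 = 7P, P = 1730, Q = 3292.
ΔP = 1730 − 1856 = -126.00.

-126.00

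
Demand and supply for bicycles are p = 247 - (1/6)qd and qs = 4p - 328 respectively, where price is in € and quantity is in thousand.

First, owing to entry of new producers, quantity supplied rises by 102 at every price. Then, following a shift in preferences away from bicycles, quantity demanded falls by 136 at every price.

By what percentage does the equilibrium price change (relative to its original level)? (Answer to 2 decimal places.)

Initially, 1482 - 6p = 4p - 328, so 1810 = 10p and p = 181, q = 396.
With the change applied: demand qd = 1346 - 6p, supply qs = 4p - 226.
New equilibrium: 1346 - 6p = 4p - 226 ⇒ 1572 = 10p ⇒ p = 157.2, q = 402.8.
%Δp = (157.2 − 181) / 181 × 100 = -13.15%.

-13.15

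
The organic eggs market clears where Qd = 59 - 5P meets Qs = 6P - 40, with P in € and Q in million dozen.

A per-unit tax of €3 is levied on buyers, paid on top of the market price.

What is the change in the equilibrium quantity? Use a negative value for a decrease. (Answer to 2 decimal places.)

Initially, 59 - 5P = 6P - 40, so 99 = 11P and P = 9, Q = 14.
Since buyers pay the price plus the tax, the effective demand curve becomes Qd = 44 - 5P.
New equilibrium: 44 - 5P = 6P - 40 ⇒ 84 = 11P ⇒ P = 84/11 ≈ 7.6364, Q = 64/11 ≈ 5.8182.
ΔQ = 5.8182 − 14 = -8.18.

-8.18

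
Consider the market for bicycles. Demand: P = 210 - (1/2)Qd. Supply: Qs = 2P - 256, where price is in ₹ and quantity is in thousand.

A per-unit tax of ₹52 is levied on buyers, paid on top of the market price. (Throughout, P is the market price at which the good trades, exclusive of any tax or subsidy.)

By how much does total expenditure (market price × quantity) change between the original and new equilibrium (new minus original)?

-9568

Solve the original market: 420 - 2P = 2P - 256, hence P = 169 and Q = 82.
Since buyers pay the price plus the tax, the effective demand curve becomes Qd = 316 - 2P.
Equate the new curves: 316 - 2P = 2P - 256, giving 572 = 4P, P = 143, Q = 30.
Expenditure moves from 169×82 = 13858 to 143×30 = 4290; change = -9568.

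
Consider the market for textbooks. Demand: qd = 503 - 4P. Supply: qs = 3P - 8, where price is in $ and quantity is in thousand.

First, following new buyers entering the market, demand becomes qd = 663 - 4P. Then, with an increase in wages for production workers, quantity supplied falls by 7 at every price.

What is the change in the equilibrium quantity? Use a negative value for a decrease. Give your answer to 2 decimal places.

Solve the original market: 503 - 4P = 3P - 8, hence P = 73 and q = 211.
The new curves are qd = 663 - 4P (demand) and qs = 3P - 15 (supply).
New equilibrium: 663 - 4P = 3P - 15 ⇒ 678 = 7P ⇒ P = 678/7 ≈ 96.8571, q = 1929/7 ≈ 275.5714.
Δq = 275.5714 − 211 = +64.57.

+64.57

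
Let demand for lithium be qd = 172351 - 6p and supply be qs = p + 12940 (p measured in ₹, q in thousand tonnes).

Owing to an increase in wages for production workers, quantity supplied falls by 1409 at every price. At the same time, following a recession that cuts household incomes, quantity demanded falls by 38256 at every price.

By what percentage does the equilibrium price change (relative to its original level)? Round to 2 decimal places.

Original equilibrium: 172351 - 6p = p + 12940 gives 159411 = 7p, so p = 22773 and q = 35713.
With the change applied: demand qd = 134095 - 6p, supply qs = p + 11531.
Equate the new curves: 134095 - 6p = p + 11531, giving 122564 = 7p, p = 122564/7 ≈ 17509.1429, q = 203281/7 ≈ 29040.1429.
%Δp = (17509.1429 − 22773) / 22773 × 100 = -23.11%.

-23.11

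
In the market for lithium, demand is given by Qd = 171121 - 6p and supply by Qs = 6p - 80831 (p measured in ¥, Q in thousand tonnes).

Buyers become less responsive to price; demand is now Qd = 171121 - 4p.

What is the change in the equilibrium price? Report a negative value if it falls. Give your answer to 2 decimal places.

Solve the original market: 171121 - 6p = 6p - 80831, hence p = 20996 and Q = 45145.
The new curves are Qd = 171121 - 4p (demand) and Qs = 6p - 80831 (supply).
Setting them equal: 171121 - 4p = 6p - 80831 → 251952 = 10p, so p = 25195.2 and Q = 70340.2.
Δp = 25195.2 − 20996 = +4199.20.

+4199.20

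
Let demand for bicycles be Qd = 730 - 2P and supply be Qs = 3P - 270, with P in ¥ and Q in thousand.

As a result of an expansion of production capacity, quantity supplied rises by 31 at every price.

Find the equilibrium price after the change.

193.8

Solve the original market: 730 - 2P = 3P - 270, hence P = 200 and Q = 330.
The new curves are Qd = 730 - 2P (demand) and Qs = 3P - 239 (supply).
Clearing the new market: 730 - 2P = 3P - 239, so P = 193.8 and Q = 342.4.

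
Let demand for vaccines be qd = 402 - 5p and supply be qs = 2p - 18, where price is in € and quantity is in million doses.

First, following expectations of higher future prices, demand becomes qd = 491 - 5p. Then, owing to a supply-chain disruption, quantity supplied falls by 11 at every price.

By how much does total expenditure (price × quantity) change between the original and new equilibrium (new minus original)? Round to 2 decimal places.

+2762.45

Original equilibrium: 402 - 5p = 2p - 18 gives 420 = 7p, so p = 60 and q = 102.
The new curves are qd = 491 - 5p (demand) and qs = 2p - 29 (supply).
New equilibrium: 491 - 5p = 2p - 29 ⇒ 520 = 7p ⇒ p = 520/7 ≈ 74.2857, q = 837/7 ≈ 119.5714.
Expenditure moves from 60×102 = 6120 to 74.2857×119.5714 = 8882.4490; change = +2762.45.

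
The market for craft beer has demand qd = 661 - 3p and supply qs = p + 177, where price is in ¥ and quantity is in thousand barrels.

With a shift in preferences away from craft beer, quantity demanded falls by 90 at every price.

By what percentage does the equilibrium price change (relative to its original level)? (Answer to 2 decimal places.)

-18.60

Before the shock: 661 - 3p = p + 177 ⇒ 484 = 4p ⇒ p = 121, q = 298.
The new curves are qd = 571 - 3p (demand) and qs = p + 177 (supply).
Setting them equal: 571 - 3p = p + 177 → 394 = 4p, so p = 98.5 and q = 275.5.
%Δp = (98.5 − 121) / 121 × 100 = -18.60%.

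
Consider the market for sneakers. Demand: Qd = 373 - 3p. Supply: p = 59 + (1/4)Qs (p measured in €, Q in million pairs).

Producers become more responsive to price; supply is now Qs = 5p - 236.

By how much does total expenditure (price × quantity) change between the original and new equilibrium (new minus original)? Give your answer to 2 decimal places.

+1265.58

Solve the original market: 373 - 3p = 4p - 236, hence p = 87 and Q = 112.
After the shift, demand is Qd = 373 - 3p and supply is Qs = 5p - 236.
Equate the new curves: 373 - 3p = 5p - 236, giving 609 = 8p, p = 76.125, Q = 144.625.
Expenditure moves from 87×112 = 9744 to 76.125×144.625 = 11009.578125; change = +1265.58.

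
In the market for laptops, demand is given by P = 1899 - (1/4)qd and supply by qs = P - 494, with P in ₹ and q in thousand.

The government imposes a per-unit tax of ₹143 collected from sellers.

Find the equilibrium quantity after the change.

Solve the original market: 7596 - 4P = P - 494, hence P = 1618 and q = 1124.
Since sellers keep the price net of the tax, the effective supply curve becomes qs = P - 637.
Equate the new curves: 7596 - 4P = P - 637, giving 8233 = 5P, P = 1646.6, q = 1009.6.

1009.6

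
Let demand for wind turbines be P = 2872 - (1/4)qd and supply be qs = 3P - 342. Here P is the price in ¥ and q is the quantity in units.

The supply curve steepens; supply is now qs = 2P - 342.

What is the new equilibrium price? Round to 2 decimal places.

1971.67

Solve the original market: 11488 - 4P = 3P - 342, hence P = 1690 and q = 4728.
The shock moves the curves to qd = 11488 - 4P and qs = 2P - 342.
Clearing the new market: 11488 - 4P = 2P - 342, so P = 5915/3 ≈ 1971.6667 and q = 10804/3 ≈ 3601.3333.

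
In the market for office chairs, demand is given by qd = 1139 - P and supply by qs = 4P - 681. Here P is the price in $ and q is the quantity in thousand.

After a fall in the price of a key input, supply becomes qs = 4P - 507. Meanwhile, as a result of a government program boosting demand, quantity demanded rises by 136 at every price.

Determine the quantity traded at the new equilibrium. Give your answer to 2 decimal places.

918.60

Before the shock: 1139 - P = 4P - 681 ⇒ 1820 = 5P ⇒ P = 364, q = 775.
With the change applied: demand qd = 1275 - P, supply qs = 4P - 507.
Clearing the new market: 1275 - P = 4P - 507, so P = 356.4 and q = 918.6.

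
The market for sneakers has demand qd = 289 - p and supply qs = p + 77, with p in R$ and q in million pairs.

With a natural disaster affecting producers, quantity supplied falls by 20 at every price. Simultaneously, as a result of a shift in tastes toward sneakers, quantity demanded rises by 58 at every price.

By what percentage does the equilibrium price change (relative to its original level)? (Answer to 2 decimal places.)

+36.79

Before the shock: 289 - p = p + 77 ⇒ 212 = 2p ⇒ p = 106, q = 183.
The shock moves the curves to qd = 347 - p and qs = p + 57.
Setting them equal: 347 - p = p + 57 → 290 = 2p, so p = 145 and q = 202.
%Δp = (145 − 106) / 106 × 100 = +36.79%.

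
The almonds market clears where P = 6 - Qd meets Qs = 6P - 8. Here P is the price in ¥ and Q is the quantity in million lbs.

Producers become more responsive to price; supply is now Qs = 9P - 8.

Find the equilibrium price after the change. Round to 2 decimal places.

1.40

Original equilibrium: 6 - P = 6P - 8 gives 14 = 7P, so P = 2 and Q = 4.
After the shift, demand is Qd = 6 - P and supply is Qs = 9P - 8.
Equate the new curves: 6 - P = 9P - 8, giving 14 = 10P, P = 1.4, Q = 4.6.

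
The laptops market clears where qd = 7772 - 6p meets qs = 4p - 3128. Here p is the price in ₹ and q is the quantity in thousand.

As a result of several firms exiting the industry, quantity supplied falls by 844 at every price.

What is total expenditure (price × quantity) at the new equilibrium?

Before the shock: 7772 - 6p = 4p - 3128 ⇒ 10900 = 10p ⇒ p = 1090, q = 1232.
The new curves are qd = 7772 - 6p (demand) and qs = 4p - 3972 (supply).
Equate the new curves: 7772 - 6p = 4p - 3972, giving 11744 = 10p, p = 1174.4, q = 725.6.
New expenditure = 1174.4 × 725.6 = 852144.64.

852144.64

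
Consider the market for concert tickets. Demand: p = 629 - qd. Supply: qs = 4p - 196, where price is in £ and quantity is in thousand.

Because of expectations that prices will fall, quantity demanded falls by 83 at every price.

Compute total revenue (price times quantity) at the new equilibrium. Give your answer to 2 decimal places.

59003.84

Solve the original market: 629 - p = 4p - 196, hence p = 165 and q = 464.
After the shift, demand is qd = 546 - p and supply is qs = 4p - 196.
Setting them equal: 546 - p = 4p - 196 → 742 = 5p, so p = 148.4 and q = 397.6.
New expenditure = 148.4 × 397.6 = 59003.84.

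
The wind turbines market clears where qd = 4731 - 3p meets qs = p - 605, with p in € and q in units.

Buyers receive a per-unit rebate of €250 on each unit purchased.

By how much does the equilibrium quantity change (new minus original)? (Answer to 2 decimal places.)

+187.50

Solve the original market: 4731 - 3p = p - 605, hence p = 1334 and q = 729.
Since buyers' out-of-pocket price is the market price minus the rebate, the effective demand curve becomes qd = 5481 - 3p.
Equate the new curves: 5481 - 3p = p - 605, giving 6086 = 4p, p = 1521.5, q = 916.5.
Δq = 916.5 − 729 = +187.50.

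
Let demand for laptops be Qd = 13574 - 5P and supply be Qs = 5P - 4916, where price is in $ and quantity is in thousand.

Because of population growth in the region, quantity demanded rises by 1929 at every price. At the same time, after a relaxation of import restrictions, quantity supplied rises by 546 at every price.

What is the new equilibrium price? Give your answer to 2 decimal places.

Original equilibrium: 13574 - 5P = 5P - 4916 gives 18490 = 10P, so P = 1849 and Q = 4329.
The shock moves the curves to Qd = 15503 - 5P and Qs = 5P - 4370.
Clearing the new market: 15503 - 5P = 5P - 4370, so P = 1987.3 and Q = 5566.5.

1987.30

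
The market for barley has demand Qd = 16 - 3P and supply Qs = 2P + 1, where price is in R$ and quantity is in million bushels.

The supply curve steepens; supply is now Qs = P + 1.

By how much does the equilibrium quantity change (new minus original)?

Original equilibrium: 16 - 3P = 2P + 1 gives 15 = 5P, so P = 3 and Q = 7.
With the change applied: demand Qd = 16 - 3P, supply Qs = P + 1.
Clearing the new market: 16 - 3P = P + 1, so P = 3.75 and Q = 4.75.
ΔQ = 4.75 − 7 = -2.25.

-2.25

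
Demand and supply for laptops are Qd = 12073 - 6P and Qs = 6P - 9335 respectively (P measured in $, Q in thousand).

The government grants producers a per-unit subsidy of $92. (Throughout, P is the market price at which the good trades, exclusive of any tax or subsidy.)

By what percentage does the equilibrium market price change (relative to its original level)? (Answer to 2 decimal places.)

Solve the original market: 12073 - 6P = 6P - 9335, hence P = 1784 and Q = 1369.
Since sellers receive the price plus the subsidy, the effective supply curve becomes Qs = 6P - 8783.
New equilibrium: 12073 - 6P = 6P - 8783 ⇒ 20856 = 12P ⇒ P = 1738, Q = 1645.
%ΔP = (1738 − 1784) / 1784 × 100 = -2.58%.

-2.58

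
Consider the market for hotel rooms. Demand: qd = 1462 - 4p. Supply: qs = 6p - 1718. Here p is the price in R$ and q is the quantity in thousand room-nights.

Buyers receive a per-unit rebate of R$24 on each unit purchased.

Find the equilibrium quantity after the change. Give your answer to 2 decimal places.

247.60

Before the shock: 1462 - 4p = 6p - 1718 ⇒ 3180 = 10p ⇒ p = 318, q = 190.
Since buyers' out-of-pocket price is the market price minus the rebate, the effective demand curve becomes qd = 1558 - 4p.
Setting them equal: 1558 - 4p = 6p - 1718 → 3276 = 10p, so p = 327.6 and q = 247.6.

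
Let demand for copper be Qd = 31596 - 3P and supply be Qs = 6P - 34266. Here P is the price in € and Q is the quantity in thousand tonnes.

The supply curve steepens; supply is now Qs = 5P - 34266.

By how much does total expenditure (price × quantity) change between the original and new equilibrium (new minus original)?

-13772704.6875

Solve the original market: 31596 - 3P = 6P - 34266, hence P = 7318 and Q = 9642.
With the change applied: demand Qd = 31596 - 3P, supply Qs = 5P - 34266.
New equilibrium: 31596 - 3P = 5P - 34266 ⇒ 65862 = 8P ⇒ P = 8232.75, Q = 6897.75.
Expenditure moves from 7318×9642 = 70560156 to 8232.75×6897.75 = 56787451.3125; change = -13772704.6875.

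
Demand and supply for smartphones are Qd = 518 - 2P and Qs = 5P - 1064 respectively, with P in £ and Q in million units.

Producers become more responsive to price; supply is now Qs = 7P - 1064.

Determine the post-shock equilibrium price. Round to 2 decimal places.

175.78

Initially, 518 - 2P = 5P - 1064, so 1582 = 7P and P = 226, Q = 66.
After the shift, demand is Qd = 518 - 2P and supply is Qs = 7P - 1064.
Clearing the new market: 518 - 2P = 7P - 1064, so P = 1582/9 ≈ 175.7778 and Q = 1498/9 ≈ 166.4444.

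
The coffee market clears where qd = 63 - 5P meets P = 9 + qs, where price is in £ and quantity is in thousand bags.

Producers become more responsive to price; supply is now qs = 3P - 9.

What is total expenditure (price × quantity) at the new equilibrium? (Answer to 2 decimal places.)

Original equilibrium: 63 - 5P = P - 9 gives 72 = 6P, so P = 12 and q = 3.
With the change applied: demand qd = 63 - 5P, supply qs = 3P - 9.
New equilibrium: 63 - 5P = 3P - 9 ⇒ 72 = 8P ⇒ P = 9, q = 18.
New expenditure = 9 × 18 = 162.00.

162.00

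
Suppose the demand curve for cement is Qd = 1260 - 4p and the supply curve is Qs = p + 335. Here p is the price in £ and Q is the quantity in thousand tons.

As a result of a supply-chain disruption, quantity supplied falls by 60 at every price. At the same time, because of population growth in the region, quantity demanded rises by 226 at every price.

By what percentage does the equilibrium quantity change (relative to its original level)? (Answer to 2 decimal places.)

-0.54

Before the shock: 1260 - 4p = p + 335 ⇒ 925 = 5p ⇒ p = 185, Q = 520.
After the shift, demand is Qd = 1486 - 4p and supply is Qs = p + 275.
Clearing the new market: 1486 - 4p = p + 275, so p = 242.2 and Q = 517.2.
%ΔQ = (517.2 − 520) / 520 × 100 = -0.54%.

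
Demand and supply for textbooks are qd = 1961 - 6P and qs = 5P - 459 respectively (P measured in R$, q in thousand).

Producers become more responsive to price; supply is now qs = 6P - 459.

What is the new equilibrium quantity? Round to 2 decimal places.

Solve the original market: 1961 - 6P = 5P - 459, hence P = 220 and q = 641.
The shock moves the curves to qd = 1961 - 6P and qs = 6P - 459.
Clearing the new market: 1961 - 6P = 6P - 459, so P = 605/3 ≈ 201.6667 and q = 751.

751.00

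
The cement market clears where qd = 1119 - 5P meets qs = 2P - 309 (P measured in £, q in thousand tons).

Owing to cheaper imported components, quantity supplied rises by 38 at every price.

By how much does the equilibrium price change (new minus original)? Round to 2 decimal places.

Solve the original market: 1119 - 5P = 2P - 309, hence P = 204 and q = 99.
With the change applied: demand qd = 1119 - 5P, supply qs = 2P - 271.
New equilibrium: 1119 - 5P = 2P - 271 ⇒ 1390 = 7P ⇒ P = 1390/7 ≈ 198.5714, q = 883/7 ≈ 126.1429.
ΔP = 198.5714 − 204 = -5.43.

-5.43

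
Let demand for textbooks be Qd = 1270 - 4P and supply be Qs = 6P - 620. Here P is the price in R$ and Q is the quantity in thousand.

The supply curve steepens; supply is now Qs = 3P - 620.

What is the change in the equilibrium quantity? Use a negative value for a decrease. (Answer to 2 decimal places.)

-324.00

Solve the original market: 1270 - 4P = 6P - 620, hence P = 189 and Q = 514.
The new curves are Qd = 1270 - 4P (demand) and Qs = 3P - 620 (supply).
Setting them equal: 1270 - 4P = 3P - 620 → 1890 = 7P, so P = 270 and Q = 190.
ΔQ = 190 − 514 = -324.00.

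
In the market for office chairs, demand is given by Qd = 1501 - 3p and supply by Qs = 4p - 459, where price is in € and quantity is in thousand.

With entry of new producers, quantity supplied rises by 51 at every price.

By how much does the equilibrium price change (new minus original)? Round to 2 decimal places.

Solve the original market: 1501 - 3p = 4p - 459, hence p = 280 and Q = 661.
After the shift, demand is Qd = 1501 - 3p and supply is Qs = 4p - 408.
Clearing the new market: 1501 - 3p = 4p - 408, so p = 1909/7 ≈ 272.7143 and Q = 4780/7 ≈ 682.8571.
Δp = 272.7143 − 280 = -7.29.

-7.29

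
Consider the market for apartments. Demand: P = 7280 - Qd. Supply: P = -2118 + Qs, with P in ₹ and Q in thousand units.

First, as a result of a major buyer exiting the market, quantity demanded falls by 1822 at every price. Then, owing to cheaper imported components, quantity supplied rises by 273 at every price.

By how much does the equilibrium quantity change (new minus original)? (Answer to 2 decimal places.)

-774.50

Solve the original market: 7280 - P = P + 2118, hence P = 2581 and Q = 4699.
With the change applied: demand Qd = 5458 - P, supply Qs = P + 2391.
New equilibrium: 5458 - P = P + 2391 ⇒ 3067 = 2P ⇒ P = 1533.5, Q = 3924.5.
ΔQ = 3924.5 − 4699 = -774.50.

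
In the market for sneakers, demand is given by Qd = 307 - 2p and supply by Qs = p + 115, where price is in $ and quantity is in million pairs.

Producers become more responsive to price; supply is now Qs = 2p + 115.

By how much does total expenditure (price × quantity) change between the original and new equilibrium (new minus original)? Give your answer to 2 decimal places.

Original equilibrium: 307 - 2p = p + 115 gives 192 = 3p, so p = 64 and Q = 179.
The new curves are Qd = 307 - 2p (demand) and Qs = 2p + 115 (supply).
Setting them equal: 307 - 2p = 2p + 115 → 192 = 4p, so p = 48 and Q = 211.
Expenditure moves from 64×179 = 11456 to 48×211 = 10128; change = -1328.00.

-1328.00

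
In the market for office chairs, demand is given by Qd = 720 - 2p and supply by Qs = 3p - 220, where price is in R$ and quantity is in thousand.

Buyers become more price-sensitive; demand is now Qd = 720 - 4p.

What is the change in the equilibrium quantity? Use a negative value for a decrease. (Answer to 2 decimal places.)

Before the shock: 720 - 2p = 3p - 220 ⇒ 940 = 5p ⇒ p = 188, Q = 344.
The new curves are Qd = 720 - 4p (demand) and Qs = 3p - 220 (supply).
Clearing the new market: 720 - 4p = 3p - 220, so p = 940/7 ≈ 134.2857 and Q = 1280/7 ≈ 182.8571.
ΔQ = 182.8571 − 344 = -161.14.

-161.14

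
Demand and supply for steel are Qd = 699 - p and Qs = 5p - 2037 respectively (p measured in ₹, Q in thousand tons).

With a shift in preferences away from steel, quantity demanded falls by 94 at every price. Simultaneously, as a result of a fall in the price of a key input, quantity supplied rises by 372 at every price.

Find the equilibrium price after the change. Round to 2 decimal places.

Initially, 699 - p = 5p - 2037, so 2736 = 6p and p = 456, Q = 243.
The shock moves the curves to Qd = 605 - p and Qs = 5p - 1665.
Setting them equal: 605 - p = 5p - 1665 → 2270 = 6p, so p = 1135/3 ≈ 378.3333 and Q = 680/3 ≈ 226.6667.

378.33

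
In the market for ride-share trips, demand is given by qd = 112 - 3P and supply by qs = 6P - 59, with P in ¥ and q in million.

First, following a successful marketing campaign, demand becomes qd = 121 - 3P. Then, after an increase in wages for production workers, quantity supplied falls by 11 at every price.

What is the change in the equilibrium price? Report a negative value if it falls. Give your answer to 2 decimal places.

+2.22

Solve the original market: 112 - 3P = 6P - 59, hence P = 19 and q = 55.
The shock moves the curves to qd = 121 - 3P and qs = 6P - 70.
Clearing the new market: 121 - 3P = 6P - 70, so P = 191/9 ≈ 21.2222 and q = 172/3 ≈ 57.3333.
ΔP = 21.2222 − 19 = +2.22.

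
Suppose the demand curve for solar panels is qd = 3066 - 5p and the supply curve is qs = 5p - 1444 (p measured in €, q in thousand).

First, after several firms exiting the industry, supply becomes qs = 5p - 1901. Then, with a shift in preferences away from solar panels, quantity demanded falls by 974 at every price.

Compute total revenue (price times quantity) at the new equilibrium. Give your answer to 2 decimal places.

38133.15

Initially, 3066 - 5p = 5p - 1444, so 4510 = 10p and p = 451, q = 811.
The shock moves the curves to qd = 2092 - 5p and qs = 5p - 1901.
New equilibrium: 2092 - 5p = 5p - 1901 ⇒ 3993 = 10p ⇒ p = 399.3, q = 95.5.
New expenditure = 399.3 × 95.5 = 38133.15.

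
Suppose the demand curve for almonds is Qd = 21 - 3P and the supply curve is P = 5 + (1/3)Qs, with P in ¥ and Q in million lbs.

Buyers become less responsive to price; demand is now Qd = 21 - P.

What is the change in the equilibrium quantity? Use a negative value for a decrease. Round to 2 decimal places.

+9.00

Original equilibrium: 21 - 3P = 3P - 15 gives 36 = 6P, so P = 6 and Q = 3.
With the change applied: demand Qd = 21 - P, supply Qs = 3P - 15.
New equilibrium: 21 - P = 3P - 15 ⇒ 36 = 4P ⇒ P = 9, Q = 12.
ΔQ = 12 − 3 = +9.00.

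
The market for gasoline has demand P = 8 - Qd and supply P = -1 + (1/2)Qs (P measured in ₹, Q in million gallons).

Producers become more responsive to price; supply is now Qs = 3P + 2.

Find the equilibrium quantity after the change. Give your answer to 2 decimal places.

6.50

Before the shock: 8 - P = 2P + 2 ⇒ 6 = 3P ⇒ P = 2, Q = 6.
With the change applied: demand Qd = 8 - P, supply Qs = 3P + 2.
New equilibrium: 8 - P = 3P + 2 ⇒ 6 = 4P ⇒ P = 1.5, Q = 6.5.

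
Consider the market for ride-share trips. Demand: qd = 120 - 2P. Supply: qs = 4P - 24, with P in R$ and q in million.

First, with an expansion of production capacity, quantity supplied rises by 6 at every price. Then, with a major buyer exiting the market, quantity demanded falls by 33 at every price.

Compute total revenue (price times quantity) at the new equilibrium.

910

Original equilibrium: 120 - 2P = 4P - 24 gives 144 = 6P, so P = 24 and q = 72.
After the shift, demand is qd = 87 - 2P and supply is qs = 4P - 18.
Setting them equal: 87 - 2P = 4P - 18 → 105 = 6P, so P = 17.5 and q = 52.
New expenditure = 17.5 × 52 = 910.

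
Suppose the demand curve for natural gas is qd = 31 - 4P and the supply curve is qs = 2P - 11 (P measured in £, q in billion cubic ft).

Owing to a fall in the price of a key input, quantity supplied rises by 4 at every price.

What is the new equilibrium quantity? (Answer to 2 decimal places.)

5.67

Initially, 31 - 4P = 2P - 11, so 42 = 6P and P = 7, q = 3.
The shock moves the curves to qd = 31 - 4P and qs = 2P - 7.
New equilibrium: 31 - 4P = 2P - 7 ⇒ 38 = 6P ⇒ P = 19/3 ≈ 6.3333, q = 17/3 ≈ 5.6667.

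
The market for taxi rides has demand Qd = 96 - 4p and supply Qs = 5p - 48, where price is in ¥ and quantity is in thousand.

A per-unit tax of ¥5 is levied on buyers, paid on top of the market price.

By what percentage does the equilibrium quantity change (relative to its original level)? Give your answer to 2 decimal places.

-34.72

Original equilibrium: 96 - 4p = 5p - 48 gives 144 = 9p, so p = 16 and Q = 32.
Since buyers pay the price plus the tax, the effective demand curve becomes Qd = 76 - 4p.
Clearing the new market: 76 - 4p = 5p - 48, so p = 124/9 ≈ 13.7778 and Q = 188/9 ≈ 20.8889.
%ΔQ = (20.8889 − 32) / 32 × 100 = -34.72%.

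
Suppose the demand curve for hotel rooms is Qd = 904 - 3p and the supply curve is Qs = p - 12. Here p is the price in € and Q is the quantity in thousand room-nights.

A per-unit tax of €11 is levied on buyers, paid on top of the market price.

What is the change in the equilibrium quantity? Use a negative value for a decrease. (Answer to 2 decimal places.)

Before the shock: 904 - 3p = p - 12 ⇒ 916 = 4p ⇒ p = 229, Q = 217.
Since buyers pay the price plus the tax, the effective demand curve becomes Qd = 871 - 3p.
Setting them equal: 871 - 3p = p - 12 → 883 = 4p, so p = 220.75 and Q = 208.75.
ΔQ = 208.75 − 217 = -8.25.

-8.25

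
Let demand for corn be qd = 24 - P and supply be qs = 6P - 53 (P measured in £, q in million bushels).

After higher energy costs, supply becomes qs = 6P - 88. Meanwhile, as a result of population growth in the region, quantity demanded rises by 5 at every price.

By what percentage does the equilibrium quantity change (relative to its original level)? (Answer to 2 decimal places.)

-5.49

Initially, 24 - P = 6P - 53, so 77 = 7P and P = 11, q = 13.
The shock moves the curves to qd = 29 - P and qs = 6P - 88.
New equilibrium: 29 - P = 6P - 88 ⇒ 117 = 7P ⇒ P = 117/7 ≈ 16.7143, q = 86/7 ≈ 12.2857.
%Δq = (12.2857 − 13) / 13 × 100 = -5.49%.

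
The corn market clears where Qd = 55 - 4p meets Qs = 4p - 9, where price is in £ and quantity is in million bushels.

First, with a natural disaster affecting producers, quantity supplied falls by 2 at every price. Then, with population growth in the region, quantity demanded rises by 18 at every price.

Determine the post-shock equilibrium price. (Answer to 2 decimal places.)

Initially, 55 - 4p = 4p - 9, so 64 = 8p and p = 8, Q = 23.
The shock moves the curves to Qd = 73 - 4p and Qs = 4p - 11.
Setting them equal: 73 - 4p = 4p - 11 → 84 = 8p, so p = 10.5 and Q = 31.

10.50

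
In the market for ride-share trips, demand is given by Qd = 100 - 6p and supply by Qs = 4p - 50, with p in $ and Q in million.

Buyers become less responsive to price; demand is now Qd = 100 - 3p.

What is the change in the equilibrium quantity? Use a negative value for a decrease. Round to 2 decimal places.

+25.71

Original equilibrium: 100 - 6p = 4p - 50 gives 150 = 10p, so p = 15 and Q = 10.
The shock moves the curves to Qd = 100 - 3p and Qs = 4p - 50.
New equilibrium: 100 - 3p = 4p - 50 ⇒ 150 = 7p ⇒ p = 150/7 ≈ 21.4286, Q = 250/7 ≈ 35.7143.
ΔQ = 35.7143 − 10 = +25.71.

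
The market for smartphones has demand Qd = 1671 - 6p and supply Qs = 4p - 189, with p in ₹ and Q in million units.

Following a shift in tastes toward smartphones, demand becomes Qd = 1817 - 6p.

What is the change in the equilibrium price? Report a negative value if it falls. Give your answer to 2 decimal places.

Solve the original market: 1671 - 6p = 4p - 189, hence p = 186 and Q = 555.
With the change applied: demand Qd = 1817 - 6p, supply Qs = 4p - 189.
Equate the new curves: 1817 - 6p = 4p - 189, giving 2006 = 10p, p = 200.6, Q = 613.4.
Δp = 200.6 − 186 = +14.60.

+14.60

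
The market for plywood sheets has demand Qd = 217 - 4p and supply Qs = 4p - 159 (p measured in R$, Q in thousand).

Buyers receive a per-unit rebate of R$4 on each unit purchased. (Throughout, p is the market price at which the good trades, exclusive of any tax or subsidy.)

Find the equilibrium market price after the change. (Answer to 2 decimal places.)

49.00

Initially, 217 - 4p = 4p - 159, so 376 = 8p and p = 47, Q = 29.
Since buyers' out-of-pocket price is the market price minus the rebate, the effective demand curve becomes Qd = 233 - 4p.
New equilibrium: 233 - 4p = 4p - 159 ⇒ 392 = 8p ⇒ p = 49, Q = 37.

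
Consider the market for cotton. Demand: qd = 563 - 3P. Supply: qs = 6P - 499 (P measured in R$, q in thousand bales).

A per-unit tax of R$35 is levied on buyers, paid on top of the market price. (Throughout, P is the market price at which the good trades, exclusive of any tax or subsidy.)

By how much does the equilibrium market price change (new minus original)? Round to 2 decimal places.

Solve the original market: 563 - 3P = 6P - 499, hence P = 118 and q = 209.
Since buyers pay the price plus the tax, the effective demand curve becomes qd = 458 - 3P.
Equate the new curves: 458 - 3P = 6P - 499, giving 957 = 9P, P = 319/3 ≈ 106.3333, q = 139.
ΔP = 106.3333 − 118 = -11.67.

-11.67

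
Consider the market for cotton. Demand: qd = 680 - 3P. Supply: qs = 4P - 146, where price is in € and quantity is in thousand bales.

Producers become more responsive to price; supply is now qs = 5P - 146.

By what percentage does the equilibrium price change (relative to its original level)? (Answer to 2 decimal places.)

Original equilibrium: 680 - 3P = 4P - 146 gives 826 = 7P, so P = 118 and q = 326.
With the change applied: demand qd = 680 - 3P, supply qs = 5P - 146.
Equate the new curves: 680 - 3P = 5P - 146, giving 826 = 8P, P = 103.25, q = 370.25.
%ΔP = (103.25 − 118) / 118 × 100 = -12.50%.

-12.50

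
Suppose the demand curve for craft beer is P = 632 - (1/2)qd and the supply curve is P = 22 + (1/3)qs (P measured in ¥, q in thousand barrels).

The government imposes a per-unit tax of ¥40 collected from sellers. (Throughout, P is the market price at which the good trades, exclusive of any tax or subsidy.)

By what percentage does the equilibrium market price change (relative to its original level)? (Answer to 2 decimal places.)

Solve the original market: 1264 - 2P = 3P - 66, hence P = 266 and q = 732.
Since sellers keep the price net of the tax, the effective supply curve becomes qs = 3P - 186.
Setting them equal: 1264 - 2P = 3P - 186 → 1450 = 5P, so P = 290 and q = 684.
%ΔP = (290 − 266) / 266 × 100 = +9.02%.

+9.02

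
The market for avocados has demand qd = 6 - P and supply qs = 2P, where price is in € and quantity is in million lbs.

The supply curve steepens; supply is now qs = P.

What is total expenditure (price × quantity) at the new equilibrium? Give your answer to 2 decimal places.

9.00

Initially, 6 - P = 2P, so 6 = 3P and P = 2, q = 4.
With the change applied: demand qd = 6 - P, supply qs = P.
Setting them equal: 6 - P = P → 6 = 2P, so P = 3 and q = 3.
New expenditure = 3 × 3 = 9.00.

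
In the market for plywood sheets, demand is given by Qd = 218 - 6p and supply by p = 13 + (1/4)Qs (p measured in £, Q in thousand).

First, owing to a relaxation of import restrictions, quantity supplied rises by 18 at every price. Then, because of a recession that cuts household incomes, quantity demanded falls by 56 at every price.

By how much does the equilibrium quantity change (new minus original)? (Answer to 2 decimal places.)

-11.60

Before the shock: 218 - 6p = 4p - 52 ⇒ 270 = 10p ⇒ p = 27, Q = 56.
The shock moves the curves to Qd = 162 - 6p and Qs = 4p - 34.
Equate the new curves: 162 - 6p = 4p - 34, giving 196 = 10p, p = 19.6, Q = 44.4.
ΔQ = 44.4 − 56 = -11.60.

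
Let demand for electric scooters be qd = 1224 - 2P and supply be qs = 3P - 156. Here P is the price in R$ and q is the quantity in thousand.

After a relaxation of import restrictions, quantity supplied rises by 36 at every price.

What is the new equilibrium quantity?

686.4

Before the shock: 1224 - 2P = 3P - 156 ⇒ 1380 = 5P ⇒ P = 276, q = 672.
With the change applied: demand qd = 1224 - 2P, supply qs = 3P - 120.
Equate the new curves: 1224 - 2P = 3P - 120, giving 1344 = 5P, P = 268.8, q = 686.4.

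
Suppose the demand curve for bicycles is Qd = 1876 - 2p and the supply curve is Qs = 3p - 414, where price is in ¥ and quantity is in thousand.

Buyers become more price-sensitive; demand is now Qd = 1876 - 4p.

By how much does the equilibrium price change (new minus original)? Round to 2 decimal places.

-130.86

Before the shock: 1876 - 2p = 3p - 414 ⇒ 2290 = 5p ⇒ p = 458, Q = 960.
The shock moves the curves to Qd = 1876 - 4p and Qs = 3p - 414.
Equate the new curves: 1876 - 4p = 3p - 414, giving 2290 = 7p, p = 2290/7 ≈ 327.1429, Q = 3972/7 ≈ 567.4286.
Δp = 327.1429 − 458 = -130.86.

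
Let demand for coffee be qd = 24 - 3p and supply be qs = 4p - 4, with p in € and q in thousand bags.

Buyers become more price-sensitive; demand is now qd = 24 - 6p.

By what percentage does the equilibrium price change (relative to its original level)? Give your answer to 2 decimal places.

Solve the original market: 24 - 3p = 4p - 4, hence p = 4 and q = 12.
After the shift, demand is qd = 24 - 6p and supply is qs = 4p - 4.
Clearing the new market: 24 - 6p = 4p - 4, so p = 2.8 and q = 7.2.
%Δp = (2.8 − 4) / 4 × 100 = -30.00%.

-30.00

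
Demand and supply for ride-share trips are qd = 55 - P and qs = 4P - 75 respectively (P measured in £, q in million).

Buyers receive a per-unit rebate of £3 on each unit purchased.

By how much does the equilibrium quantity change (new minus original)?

+2.4

Initially, 55 - P = 4P - 75, so 130 = 5P and P = 26, q = 29.
Since buyers' out-of-pocket price is the market price minus the rebate, the effective demand curve becomes qd = 58 - P.
Equate the new curves: 58 - P = 4P - 75, giving 133 = 5P, P = 26.6, q = 31.4.
Δq = 31.4 − 29 = +2.4.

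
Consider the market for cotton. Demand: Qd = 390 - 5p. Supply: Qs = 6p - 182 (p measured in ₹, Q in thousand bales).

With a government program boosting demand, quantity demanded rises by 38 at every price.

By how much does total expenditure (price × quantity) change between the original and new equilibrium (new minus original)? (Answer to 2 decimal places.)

+1598.51

Before the shock: 390 - 5p = 6p - 182 ⇒ 572 = 11p ⇒ p = 52, Q = 130.
The shock moves the curves to Qd = 428 - 5p and Qs = 6p - 182.
New equilibrium: 428 - 5p = 6p - 182 ⇒ 610 = 11p ⇒ p = 610/11 ≈ 55.4545, Q = 1658/11 ≈ 150.7273.
Expenditure moves from 52×130 = 6760 to 55.4545×150.7273 = 8358.5124; change = +1598.51.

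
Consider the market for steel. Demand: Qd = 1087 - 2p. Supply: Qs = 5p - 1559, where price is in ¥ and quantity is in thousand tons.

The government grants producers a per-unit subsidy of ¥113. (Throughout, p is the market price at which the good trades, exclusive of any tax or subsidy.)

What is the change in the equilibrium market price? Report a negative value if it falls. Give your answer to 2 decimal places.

-80.71

Before the shock: 1087 - 2p = 5p - 1559 ⇒ 2646 = 7p ⇒ p = 378, Q = 331.
Since sellers receive the price plus the subsidy, the effective supply curve becomes Qs = 5p - 994.
New equilibrium: 1087 - 2p = 5p - 994 ⇒ 2081 = 7p ⇒ p = 2081/7 ≈ 297.2857, Q = 3447/7 ≈ 492.4286.
Δp = 297.2857 − 378 = -80.71.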